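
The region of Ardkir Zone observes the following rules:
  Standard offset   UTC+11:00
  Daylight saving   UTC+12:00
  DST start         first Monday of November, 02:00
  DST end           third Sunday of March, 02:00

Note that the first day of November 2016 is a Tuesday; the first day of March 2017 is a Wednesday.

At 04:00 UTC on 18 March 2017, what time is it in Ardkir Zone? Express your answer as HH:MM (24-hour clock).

1 November 2016 is a Tuesday, so the first Monday is November 7.
1 March 2017 is a Wednesday, so the first Sunday is March 5 and the third is March 19.
At the standard offset (UTC+11:00), 04:00 UTC + 11h = 15:00 Ardkir Zone standard time.
The standard-time date in Ardkir Zone, 18 March 2017, lies within the daylight-saving period (7 November 2016 – 19 March 2017), so Ardkir Zone is on daylight time, UTC+12:00.
04:00 UTC + 12h = 16:00 local.

16:00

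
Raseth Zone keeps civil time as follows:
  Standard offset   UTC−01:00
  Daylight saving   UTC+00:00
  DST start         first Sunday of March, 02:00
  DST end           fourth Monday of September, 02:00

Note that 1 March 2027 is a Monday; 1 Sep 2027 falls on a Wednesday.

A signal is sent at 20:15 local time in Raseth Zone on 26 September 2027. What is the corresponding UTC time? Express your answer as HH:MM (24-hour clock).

1 March 2027 is a Monday, so the first Sunday is March 7.
1 September 2027 is a Wednesday, so the first Monday is September 6 and the fourth is September 27.
26 September 2027 falls between 7 March and 27 September, so daylight saving is in effect and Raseth Zone is at UTC+00:00.
20:15 local − 0h = 20:15 UTC.

20:15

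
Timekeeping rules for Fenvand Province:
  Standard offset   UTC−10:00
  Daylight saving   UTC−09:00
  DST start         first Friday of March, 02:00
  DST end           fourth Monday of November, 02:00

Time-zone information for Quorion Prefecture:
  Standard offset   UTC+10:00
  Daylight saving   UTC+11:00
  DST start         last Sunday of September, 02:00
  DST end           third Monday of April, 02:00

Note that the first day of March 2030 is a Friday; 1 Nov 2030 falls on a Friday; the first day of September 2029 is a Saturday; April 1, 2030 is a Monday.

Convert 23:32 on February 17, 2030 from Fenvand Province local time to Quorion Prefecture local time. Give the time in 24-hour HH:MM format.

20:32

1 March 2030 is a Friday, so the first Friday is March 1.
1 November 2030 is a Friday, so the first Monday is November 4 and the fourth is November 25.
Daylight saving runs 1 March – 25 November; February 17, 2030 is outside that window, so Fenvand Province is on standard time at UTC−10:00.
23:32 Fenvand Province + 10h = 09:32 UTC (rolling into the next day, 18 February 2030).
1 September 2029 is a Saturday, so Sundays fall on 2, 9, 16, 23, 30; the last is September 30.
1 April 2030 is a Monday, so the first Monday is April 1 and the third is April 15.
At the standard offset (UTC+10:00), 09:32 UTC + 10h = 19:32 Quorion Prefecture standard time.
The standard-time date in Quorion Prefecture, February 18, 2030, lies within the daylight-saving period (30 September 2029 – 15 April 2030), so Quorion Prefecture is on daylight time, UTC+11:00.
09:32 UTC + 11h = 20:32 Quorion Prefecture.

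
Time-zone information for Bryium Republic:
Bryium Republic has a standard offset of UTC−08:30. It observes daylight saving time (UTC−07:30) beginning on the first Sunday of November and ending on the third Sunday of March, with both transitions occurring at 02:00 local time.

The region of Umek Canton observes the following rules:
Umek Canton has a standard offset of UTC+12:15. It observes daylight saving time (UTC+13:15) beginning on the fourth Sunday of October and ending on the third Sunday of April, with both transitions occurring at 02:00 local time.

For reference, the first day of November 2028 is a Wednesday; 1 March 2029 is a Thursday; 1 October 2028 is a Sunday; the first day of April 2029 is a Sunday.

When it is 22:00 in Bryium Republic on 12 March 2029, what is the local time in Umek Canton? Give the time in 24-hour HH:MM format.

1 November 2028 is a Wednesday, so the first Sunday is November 5.
1 March 2029 is a Thursday, so the first Sunday is March 4 and the third is March 18.
12 March 2029 lies within the daylight-saving period (5 November 2028 – 18 March 2029), so Bryium Republic is on daylight time, UTC−07:30.
22:00 Bryium Republic + 7h30m = 05:30 UTC (rolling into the next day, 13 March 2029).
1 October 2028 is a Sunday, so the first Sunday is October 1 and the fourth is October 22.
1 April 2029 is a Sunday, so the first Sunday is April 1 and the third is April 15.
At the standard offset (UTC+12:15), 05:30 UTC + 12h15m = 17:45 Umek Canton standard time.
Daylight saving runs 22 October 2028 – 15 April 2029; the standard-time date in Umek Canton, 13 March 2029, is inside that window, so Umek Canton is at UTC+13:15.
05:30 UTC + 13h15m = 18:45 Umek Canton.

18:45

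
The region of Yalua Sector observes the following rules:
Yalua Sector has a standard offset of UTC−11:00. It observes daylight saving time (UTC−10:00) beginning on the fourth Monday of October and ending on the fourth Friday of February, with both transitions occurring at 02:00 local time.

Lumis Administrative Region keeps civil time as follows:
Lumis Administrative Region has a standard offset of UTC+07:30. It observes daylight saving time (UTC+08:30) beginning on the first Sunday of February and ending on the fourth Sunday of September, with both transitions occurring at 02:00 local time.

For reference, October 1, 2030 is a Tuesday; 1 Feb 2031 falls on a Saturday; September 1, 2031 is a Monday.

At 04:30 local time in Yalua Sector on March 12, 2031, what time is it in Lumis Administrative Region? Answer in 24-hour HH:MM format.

1 October 2030 is a Tuesday, so the first Monday is October 7 and the fourth is October 28.
1 February 2031 is a Saturday, so the first Friday is February 7 and the fourth is February 28.
March 12, 2031 does not fall between 28 October 2030 and 28 February 2031, so daylight saving is not in effect and Yalua Sector is at UTC−11:00.
04:30 Yalua Sector + 11h = 15:30 UTC.
1 February 2031 is a Saturday, so the first Sunday is February 2.
1 September 2031 is a Monday, so the first Sunday is September 7 and the fourth is September 28.
At the standard offset (UTC+07:30), 15:30 UTC + 7h30m = 23:00 Lumis Administrative Region standard time.
The standard-time date in Lumis Administrative Region, March 12, 2031, lies within the daylight-saving period (2 February – 28 September), so Lumis Administrative Region is on daylight time, UTC+08:30.
15:30 UTC + 8h30m = 00:00 Lumis Administrative Region (rolling into the next day, 13 March 2031).

00:00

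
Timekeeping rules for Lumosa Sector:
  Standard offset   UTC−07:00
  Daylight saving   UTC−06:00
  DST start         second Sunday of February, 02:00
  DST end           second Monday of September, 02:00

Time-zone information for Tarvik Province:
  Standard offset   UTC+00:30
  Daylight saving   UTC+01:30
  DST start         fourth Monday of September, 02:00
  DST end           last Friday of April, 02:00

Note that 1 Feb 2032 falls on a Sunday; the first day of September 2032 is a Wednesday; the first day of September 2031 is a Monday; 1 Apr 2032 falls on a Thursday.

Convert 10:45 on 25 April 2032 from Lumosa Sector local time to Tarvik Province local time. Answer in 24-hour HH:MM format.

1 February 2032 is a Sunday, so the first Sunday is February 1 and the second is February 8.
1 September 2032 is a Wednesday, so the first Monday is September 6 and the second is September 13.
25 April 2032 lies within the daylight-saving period (8 February – 13 September), so Lumosa Sector is on daylight time, UTC−06:00.
10:45 Lumosa Sector + 6h = 16:45 UTC.
1 September 2031 is a Monday, so the first Monday is September 1 and the fourth is September 22.
1 April 2032 is a Thursday, so Fridays fall on 2, 9, 16, 23, 30; the last is April 30.
At the standard offset (UTC+00:30), 16:45 UTC + 0h30m = 17:15 Tarvik Province standard time.
The standard-time date in Tarvik Province, 25 April 2032, falls between 22 September 2031 and 30 April 2032, so daylight saving is in effect and Tarvik Province is at UTC+01:30.
16:45 UTC + 1h30m = 18:15 Tarvik Province.

18:15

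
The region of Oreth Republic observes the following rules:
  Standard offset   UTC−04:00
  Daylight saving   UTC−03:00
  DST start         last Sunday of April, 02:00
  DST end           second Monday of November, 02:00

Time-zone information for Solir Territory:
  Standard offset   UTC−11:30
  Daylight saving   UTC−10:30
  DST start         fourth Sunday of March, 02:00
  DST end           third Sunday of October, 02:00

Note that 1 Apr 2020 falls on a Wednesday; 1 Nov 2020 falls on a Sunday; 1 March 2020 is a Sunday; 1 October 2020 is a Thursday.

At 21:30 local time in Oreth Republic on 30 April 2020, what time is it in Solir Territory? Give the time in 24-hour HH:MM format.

14:00

1 April 2020 is a Wednesday, so Sundays fall on 5, 12, 19, 26; the last is April 26.
1 November 2020 is a Sunday, so the first Monday is November 2 and the second is November 9.
30 April 2020 falls between 26 April and 9 November, so daylight saving is in effect and Oreth Republic is at UTC−03:00.
21:30 Oreth Republic + 3h = 00:30 UTC (rolling into the next day, 1 May 2020).
1 March 2020 is a Sunday, so the first Sunday is March 1 and the fourth is March 22.
1 October 2020 is a Thursday, so the first Sunday is October 4 and the third is October 18.
At the standard offset (UTC−11:30), 00:30 UTC − 11h30m = 13:00 Solir Territory standard time (rolling into the previous day, 30 April 2020).
The standard-time date in Solir Territory, 30 April 2020, falls between 22 March and 18 October, so daylight saving is in effect and Solir Territory is at UTC−10:30.
00:30 UTC − 10h30m = 14:00 Solir Territory (rolling into the previous day, 30 April 2020).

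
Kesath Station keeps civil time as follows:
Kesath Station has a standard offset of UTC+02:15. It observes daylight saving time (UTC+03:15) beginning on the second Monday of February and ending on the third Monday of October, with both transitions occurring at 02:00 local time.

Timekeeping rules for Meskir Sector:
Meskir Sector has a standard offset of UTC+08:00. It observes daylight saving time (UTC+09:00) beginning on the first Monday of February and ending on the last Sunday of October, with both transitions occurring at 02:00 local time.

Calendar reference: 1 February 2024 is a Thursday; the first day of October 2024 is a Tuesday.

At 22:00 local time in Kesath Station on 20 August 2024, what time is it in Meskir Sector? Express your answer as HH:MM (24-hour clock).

03:45

1 February 2024 is a Thursday, so the first Monday is February 5 and the second is February 12.
1 October 2024 is a Tuesday, so the first Monday is October 7 and the third is October 21.
20 August 2024 falls between 12 February and 21 October, so daylight saving is in effect and Kesath Station is at UTC+03:15.
22:00 Kesath Station − 3h15m = 18:45 UTC.
1 February 2024 is a Thursday, so the first Monday is February 5.
1 October 2024 is a Tuesday, so Sundays fall on 6, 13, 20, 27; the last is October 27.
At the standard offset (UTC+08:00), 18:45 UTC + 8h = 02:45 Meskir Sector standard time (rolling into the next day, 21 August 2024).
The standard-time date in Meskir Sector, 21 August 2024, lies within the daylight-saving period (5 February – 27 October), so Meskir Sector is on daylight time, UTC+09:00.
18:45 UTC + 9h = 03:45 Meskir Sector (rolling into the next day, 21 August 2024).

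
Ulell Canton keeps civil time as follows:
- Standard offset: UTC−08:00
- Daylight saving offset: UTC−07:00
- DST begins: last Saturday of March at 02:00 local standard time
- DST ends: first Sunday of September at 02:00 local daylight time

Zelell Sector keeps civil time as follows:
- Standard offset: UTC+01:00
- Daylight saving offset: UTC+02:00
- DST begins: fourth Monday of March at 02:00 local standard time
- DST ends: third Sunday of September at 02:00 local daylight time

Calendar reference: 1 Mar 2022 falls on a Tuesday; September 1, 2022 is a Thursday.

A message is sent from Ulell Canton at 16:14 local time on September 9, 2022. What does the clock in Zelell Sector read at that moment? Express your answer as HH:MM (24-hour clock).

02:14

1 March 2022 is a Tuesday, so Saturdays fall on 5, 12, 19, 26; the last is March 26.
1 September 2022 is a Thursday, so the first Sunday is September 4.
September 9, 2022 does not fall between 26 March and 4 September, so daylight saving is not in effect and Ulell Canton is at UTC−08:00.
16:14 Ulell Canton + 8h = 00:14 UTC (rolling into the next day, 10 September 2022).
1 March 2022 is a Tuesday, so the first Monday is March 7 and the fourth is March 28.
1 September 2022 is a Thursday, so the first Sunday is September 4 and the third is September 18.
At the standard offset (UTC+01:00), 00:14 UTC + 1h = 01:14 Zelell Sector standard time.
Daylight saving runs 28 March – 18 September; the standard-time date in Zelell Sector, September 10, 2022, is inside that window, so Zelell Sector is at UTC+02:00.
00:14 UTC + 2h = 02:14 Zelell Sector.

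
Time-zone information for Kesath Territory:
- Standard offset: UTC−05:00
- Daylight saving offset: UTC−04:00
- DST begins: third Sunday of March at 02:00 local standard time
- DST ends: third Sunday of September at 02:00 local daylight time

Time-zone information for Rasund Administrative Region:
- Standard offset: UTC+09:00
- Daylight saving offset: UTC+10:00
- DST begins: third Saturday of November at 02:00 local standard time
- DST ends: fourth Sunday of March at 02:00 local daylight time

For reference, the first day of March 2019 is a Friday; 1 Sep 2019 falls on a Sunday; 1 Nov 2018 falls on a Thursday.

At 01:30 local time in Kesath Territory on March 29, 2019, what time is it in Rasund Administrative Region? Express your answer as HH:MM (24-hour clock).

1 March 2019 is a Friday, so the first Sunday is March 3 and the third is March 17.
1 September 2019 is a Sunday, so the first Sunday is September 1 and the third is September 15.
Daylight saving runs 17 March – 15 September; March 29, 2019 is inside that window, so Kesath Territory is at UTC−04:00.
01:30 Kesath Territory + 4h = 05:30 UTC.
1 November 2018 is a Thursday, so the first Saturday is November 3 and the third is November 17.
1 March 2019 is a Friday, so the first Sunday is March 3 and the fourth is March 24.
At the standard offset (UTC+09:00), 05:30 UTC + 9h = 14:30 Rasund Administrative Region standard time.
Daylight saving runs 17 November 2018 – 24 March 2019; the standard-time date in Rasund Administrative Region, March 29, 2019, is outside that window, so Rasund Administrative Region is on standard time at UTC+09:00.
05:30 UTC + 9h = 14:30 Rasund Administrative Region.

14:30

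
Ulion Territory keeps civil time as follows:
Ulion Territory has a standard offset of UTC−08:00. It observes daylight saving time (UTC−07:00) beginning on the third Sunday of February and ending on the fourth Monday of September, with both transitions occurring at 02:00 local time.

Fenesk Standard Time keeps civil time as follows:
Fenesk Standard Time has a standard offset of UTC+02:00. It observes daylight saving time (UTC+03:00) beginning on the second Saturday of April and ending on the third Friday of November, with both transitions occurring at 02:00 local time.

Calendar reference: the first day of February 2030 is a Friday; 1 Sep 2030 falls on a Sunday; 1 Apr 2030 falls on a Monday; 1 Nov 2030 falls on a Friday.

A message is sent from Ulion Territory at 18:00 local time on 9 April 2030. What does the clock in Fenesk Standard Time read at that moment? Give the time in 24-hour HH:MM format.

03:00

1 February 2030 is a Friday, so the first Sunday is February 3 and the third is February 17.
1 September 2030 is a Sunday, so the first Monday is September 2 and the fourth is September 23.
Daylight saving runs 17 February – 23 September; 9 April 2030 is inside that window, so Ulion Territory is at UTC−07:00.
18:00 Ulion Territory + 7h = 01:00 UTC (rolling into the next day, 10 April 2030).
1 April 2030 is a Monday, so the first Saturday is April 6 and the second is April 13.
1 November 2030 is a Friday, so the first Friday is November 1 and the third is November 15.
At the standard offset (UTC+02:00), 01:00 UTC + 2h = 03:00 Fenesk Standard Time standard time.
The standard-time date in Fenesk Standard Time, 10 April 2030, is outside the daylight-saving period (13 April – 15 November), so Fenesk Standard Time is on standard time, UTC+02:00.
01:00 UTC + 2h = 03:00 Fenesk Standard Time.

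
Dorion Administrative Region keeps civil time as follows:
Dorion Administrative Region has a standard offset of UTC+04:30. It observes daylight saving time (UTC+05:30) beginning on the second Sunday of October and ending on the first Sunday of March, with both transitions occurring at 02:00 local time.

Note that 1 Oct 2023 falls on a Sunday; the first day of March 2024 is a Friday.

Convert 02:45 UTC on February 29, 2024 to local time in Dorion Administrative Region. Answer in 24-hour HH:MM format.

1 October 2023 is a Sunday, so the first Sunday is October 1 and the second is October 8.
1 March 2024 is a Friday, so the first Sunday is March 3.
At the standard offset (UTC+04:30), 02:45 UTC + 4h30m = 07:15 Dorion Administrative Region standard time.
Daylight saving runs 8 October 2023 – 3 March 2024; the standard-time date in Dorion Administrative Region, February 29, 2024, is inside that window, so Dorion Administrative Region is at UTC+05:30.
02:45 UTC + 5h30m = 08:15 local.

08:15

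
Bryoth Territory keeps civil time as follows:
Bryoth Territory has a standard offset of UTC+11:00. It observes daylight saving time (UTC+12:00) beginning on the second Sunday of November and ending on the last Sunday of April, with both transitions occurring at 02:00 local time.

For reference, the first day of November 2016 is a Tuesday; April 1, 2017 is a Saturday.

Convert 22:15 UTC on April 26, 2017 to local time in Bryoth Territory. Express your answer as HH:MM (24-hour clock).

1 November 2016 is a Tuesday, so the first Sunday is November 6 and the second is November 13.
1 April 2017 is a Saturday, so Sundays fall on 2, 9, 16, 23, 30; the last is April 30.
At the standard offset (UTC+11:00), 22:15 UTC + 11h = 09:15 Bryoth Territory standard time (rolling into the next day, 27 April 2017).
The standard-time date in Bryoth Territory, April 27, 2017, lies within the daylight-saving period (13 November 2016 – 30 April 2017), so Bryoth Territory is on daylight time, UTC+12:00.
22:15 UTC + 12h = 10:15 local (rolling into the next day, 27 April 2017).

10:15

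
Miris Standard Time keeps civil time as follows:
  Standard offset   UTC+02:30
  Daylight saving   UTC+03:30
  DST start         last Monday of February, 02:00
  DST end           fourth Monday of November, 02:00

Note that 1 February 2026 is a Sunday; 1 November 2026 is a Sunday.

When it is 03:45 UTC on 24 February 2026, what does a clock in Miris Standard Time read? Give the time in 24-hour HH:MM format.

07:15

1 February 2026 is a Sunday, so Mondays fall on 2, 9, 16, 23; the last is February 23.
1 November 2026 is a Sunday, so the first Monday is November 2 and the fourth is November 23.
At the standard offset (UTC+02:30), 03:45 UTC + 2h30m = 06:15 Miris Standard Time standard time.
Daylight saving runs 23 February – 23 November; the standard-time date in Miris Standard Time, 24 February 2026, is inside that window, so Miris Standard Time is at UTC+03:30.
03:45 UTC + 3h30m = 07:15 local.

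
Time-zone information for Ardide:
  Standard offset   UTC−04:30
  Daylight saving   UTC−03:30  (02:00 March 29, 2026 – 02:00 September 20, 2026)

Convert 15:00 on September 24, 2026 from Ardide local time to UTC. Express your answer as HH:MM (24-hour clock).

19:30

September 24, 2026 is outside the daylight-saving period (29 March – 20 September), so Ardide is on standard time, UTC−04:30.
15:00 local + 4h30m = 19:30 UTC.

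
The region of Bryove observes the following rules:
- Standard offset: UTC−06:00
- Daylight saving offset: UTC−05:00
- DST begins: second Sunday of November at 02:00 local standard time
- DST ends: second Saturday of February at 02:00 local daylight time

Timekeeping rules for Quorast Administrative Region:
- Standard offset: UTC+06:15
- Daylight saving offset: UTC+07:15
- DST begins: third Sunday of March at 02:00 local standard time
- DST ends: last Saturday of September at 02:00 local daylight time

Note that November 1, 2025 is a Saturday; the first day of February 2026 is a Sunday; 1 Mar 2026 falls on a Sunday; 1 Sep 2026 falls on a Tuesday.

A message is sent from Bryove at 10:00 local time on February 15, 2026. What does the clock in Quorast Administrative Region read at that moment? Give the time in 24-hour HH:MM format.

22:15

1 November 2025 is a Saturday, so the first Sunday is November 2 and the second is November 9.
1 February 2026 is a Sunday, so the first Saturday is February 7 and the second is February 14.
Daylight saving runs 9 November 2025 – 14 February 2026; February 15, 2026 is outside that window, so Bryove is on standard time at UTC−06:00.
10:00 Bryove + 6h = 16:00 UTC.
1 March 2026 is a Sunday, so the first Sunday is March 1 and the third is March 15.
1 September 2026 is a Tuesday, so Saturdays fall on 5, 12, 19, 26; the last is September 26.
At the standard offset (UTC+06:15), 16:00 UTC + 6h15m = 22:15 Quorast Administrative Region standard time.
Daylight saving runs 15 March – 26 September; the standard-time date in Quorast Administrative Region, February 15, 2026, is outside that window, so Quorast Administrative Region is on standard time at UTC+06:15.
16:00 UTC + 6h15m = 22:15 Quorast Administrative Region.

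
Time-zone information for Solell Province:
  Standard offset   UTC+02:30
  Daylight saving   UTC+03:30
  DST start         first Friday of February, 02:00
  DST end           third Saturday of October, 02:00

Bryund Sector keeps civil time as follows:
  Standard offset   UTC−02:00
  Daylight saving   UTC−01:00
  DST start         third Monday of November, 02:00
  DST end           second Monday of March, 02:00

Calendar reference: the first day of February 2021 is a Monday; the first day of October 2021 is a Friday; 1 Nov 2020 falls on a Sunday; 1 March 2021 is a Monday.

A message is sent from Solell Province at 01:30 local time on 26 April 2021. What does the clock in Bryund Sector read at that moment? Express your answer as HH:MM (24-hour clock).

1 February 2021 is a Monday, so the first Friday is February 5.
1 October 2021 is a Friday, so the first Saturday is October 2 and the third is October 16.
26 April 2021 lies within the daylight-saving period (5 February – 16 October), so Solell Province is on daylight time, UTC+03:30.
01:30 Solell Province − 3h30m = 22:00 UTC (rolling into the previous day, 25 April 2021).
1 November 2020 is a Sunday, so the first Monday is November 2 and the third is November 16.
1 March 2021 is a Monday, so the first Monday is March 1 and the second is March 8.
At the standard offset (UTC−02:00), 22:00 UTC − 2h = 20:00 Bryund Sector standard time.
The standard-time date in Bryund Sector, 25 April 2021, does not fall between 16 November 2020 and 8 March 2021, so daylight saving is not in effect and Bryund Sector is at UTC−02:00.
22:00 UTC − 2h = 20:00 Bryund Sector.

20:00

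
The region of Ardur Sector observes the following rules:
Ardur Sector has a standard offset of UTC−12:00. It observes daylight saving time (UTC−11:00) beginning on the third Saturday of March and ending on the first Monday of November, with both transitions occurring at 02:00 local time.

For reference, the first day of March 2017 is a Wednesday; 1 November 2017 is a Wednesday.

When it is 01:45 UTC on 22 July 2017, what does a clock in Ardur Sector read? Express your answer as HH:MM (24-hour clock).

1 March 2017 is a Wednesday, so the first Saturday is March 4 and the third is March 18.
1 November 2017 is a Wednesday, so the first Monday is November 6.
At the standard offset (UTC−12:00), 01:45 UTC − 12h = 13:45 Ardur Sector standard time (rolling into the previous day, 21 July 2017).
The standard-time date in Ardur Sector, 21 July 2017, falls between 18 March and 6 November, so daylight saving is in effect and Ardur Sector is at UTC−11:00.
01:45 UTC − 11h = 14:45 local (rolling into the previous day, 21 July 2017).

14:45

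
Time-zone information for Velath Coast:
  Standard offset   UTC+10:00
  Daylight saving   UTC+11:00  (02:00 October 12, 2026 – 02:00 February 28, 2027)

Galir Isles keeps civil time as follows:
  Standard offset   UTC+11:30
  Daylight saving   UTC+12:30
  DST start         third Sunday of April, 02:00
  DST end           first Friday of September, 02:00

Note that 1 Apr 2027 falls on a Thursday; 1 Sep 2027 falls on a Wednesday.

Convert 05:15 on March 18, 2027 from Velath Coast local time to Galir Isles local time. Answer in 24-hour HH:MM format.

06:45

Daylight saving runs 12 October 2026 – 28 February 2027; March 18, 2027 is outside that window, so Velath Coast is on standard time at UTC+10:00.
05:15 Velath Coast − 10h = 19:15 UTC (rolling into the previous day, 17 March 2027).
1 April 2027 is a Thursday, so the first Sunday is April 4 and the third is April 18.
1 September 2027 is a Wednesday, so the first Friday is September 3.
At the standard offset (UTC+11:30), 19:15 UTC + 11h30m = 06:45 Galir Isles standard time (rolling into the next day, 18 March 2027).
The standard-time date in Galir Isles, March 18, 2027, does not fall between 18 April and 3 September, so daylight saving is not in effect and Galir Isles is at UTC+11:30.
19:15 UTC + 11h30m = 06:45 Galir Isles (rolling into the next day, 18 March 2027).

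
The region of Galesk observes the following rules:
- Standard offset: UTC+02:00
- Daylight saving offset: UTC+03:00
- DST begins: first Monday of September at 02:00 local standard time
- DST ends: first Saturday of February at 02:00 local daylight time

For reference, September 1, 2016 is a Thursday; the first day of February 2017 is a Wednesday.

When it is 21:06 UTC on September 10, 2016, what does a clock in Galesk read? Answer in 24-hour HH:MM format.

1 September 2016 is a Thursday, so the first Monday is September 5.
1 February 2017 is a Wednesday, so the first Saturday is February 4.
At the standard offset (UTC+02:00), 21:06 UTC + 2h = 23:06 Galesk standard time.
The standard-time date in Galesk, September 10, 2016, falls between 5 September 2016 and 4 February 2017, so daylight saving is in effect and Galesk is at UTC+03:00.
21:06 UTC + 3h = 00:06 local (rolling into the next day, 11 September 2016).

00:06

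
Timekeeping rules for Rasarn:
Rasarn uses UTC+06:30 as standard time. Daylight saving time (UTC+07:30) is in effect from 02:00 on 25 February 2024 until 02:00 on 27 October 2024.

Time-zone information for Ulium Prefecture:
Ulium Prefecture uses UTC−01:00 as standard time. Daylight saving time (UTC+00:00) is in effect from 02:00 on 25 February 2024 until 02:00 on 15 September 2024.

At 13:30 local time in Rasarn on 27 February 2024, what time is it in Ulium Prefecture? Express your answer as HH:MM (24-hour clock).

06:00

27 February 2024 lies within the daylight-saving period (25 February – 27 October), so Rasarn is on daylight time, UTC+07:30.
13:30 Rasarn − 7h30m = 06:00 UTC.
At the standard offset (UTC−01:00), 06:00 UTC − 1h = 05:00 Ulium Prefecture standard time.
The standard-time date in Ulium Prefecture, 27 February 2024, falls between 25 February and 15 September, so daylight saving is in effect and Ulium Prefecture is at UTC+00:00.
06:00 UTC + 0h = 06:00 Ulium Prefecture.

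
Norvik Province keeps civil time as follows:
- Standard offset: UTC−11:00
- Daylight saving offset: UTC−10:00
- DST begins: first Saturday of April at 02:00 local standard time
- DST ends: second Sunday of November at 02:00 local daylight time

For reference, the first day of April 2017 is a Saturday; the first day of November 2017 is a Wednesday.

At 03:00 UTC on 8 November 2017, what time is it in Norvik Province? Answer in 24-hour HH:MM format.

17:00

1 April 2017 is a Saturday, so the first Saturday is April 1.
1 November 2017 is a Wednesday, so the first Sunday is November 5 and the second is November 12.
At the standard offset (UTC−11:00), 03:00 UTC − 11h = 16:00 Norvik Province standard time (rolling into the previous day, 7 November 2017).
The standard-time date in Norvik Province, 7 November 2017, lies within the daylight-saving period (1 April – 12 November), so Norvik Province is on daylight time, UTC−10:00.
03:00 UTC − 10h = 17:00 local (rolling into the previous day, 7 November 2017).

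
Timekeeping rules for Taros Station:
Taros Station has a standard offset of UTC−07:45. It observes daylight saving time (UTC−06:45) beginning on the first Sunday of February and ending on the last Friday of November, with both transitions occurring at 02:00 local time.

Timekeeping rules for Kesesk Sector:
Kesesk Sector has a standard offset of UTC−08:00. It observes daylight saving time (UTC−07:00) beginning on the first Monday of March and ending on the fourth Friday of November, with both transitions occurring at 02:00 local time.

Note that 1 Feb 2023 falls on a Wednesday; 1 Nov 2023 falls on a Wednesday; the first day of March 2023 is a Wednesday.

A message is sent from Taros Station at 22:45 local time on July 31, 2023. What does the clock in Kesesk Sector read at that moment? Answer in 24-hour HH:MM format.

22:30

1 February 2023 is a Wednesday, so the first Sunday is February 5.
1 November 2023 is a Wednesday, so Fridays fall on 3, 10, 17, 24; the last is November 24.
July 31, 2023 lies within the daylight-saving period (5 February – 24 November), so Taros Station is on daylight time, UTC−06:45.
22:45 Taros Station + 6h45m = 05:30 UTC (rolling into the next day, 1 August 2023).
1 March 2023 is a Wednesday, so the first Monday is March 6.
1 November 2023 is a Wednesday, so the first Friday is November 3 and the fourth is November 24.
At the standard offset (UTC−08:00), 05:30 UTC − 8h = 21:30 Kesesk Sector standard time (rolling into the previous day, 31 July 2023).
The standard-time date in Kesesk Sector, July 31, 2023, lies within the daylight-saving period (6 March – 24 November), so Kesesk Sector is on daylight time, UTC−07:00.
05:30 UTC − 7h = 22:30 Kesesk Sector (rolling into the previous day, 31 July 2023).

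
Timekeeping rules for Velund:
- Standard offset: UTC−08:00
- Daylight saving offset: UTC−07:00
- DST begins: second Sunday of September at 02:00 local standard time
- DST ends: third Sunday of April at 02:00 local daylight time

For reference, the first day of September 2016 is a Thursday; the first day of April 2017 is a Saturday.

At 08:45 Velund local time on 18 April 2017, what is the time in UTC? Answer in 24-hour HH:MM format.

16:45

1 September 2016 is a Thursday, so the first Sunday is September 4 and the second is September 11.
1 April 2017 is a Saturday, so the first Sunday is April 2 and the third is April 16.
18 April 2017 is outside the daylight-saving period (11 September 2016 – 16 April 2017), so Velund is on standard time, UTC−08:00.
08:45 local + 8h = 16:45 UTC.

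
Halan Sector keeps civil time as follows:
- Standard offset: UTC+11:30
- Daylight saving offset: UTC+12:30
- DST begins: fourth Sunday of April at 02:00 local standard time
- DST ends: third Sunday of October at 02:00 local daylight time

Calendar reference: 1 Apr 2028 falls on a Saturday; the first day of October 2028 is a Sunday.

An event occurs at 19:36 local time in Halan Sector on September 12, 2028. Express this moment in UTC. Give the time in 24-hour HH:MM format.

07:06

1 April 2028 is a Saturday, so the first Sunday is April 2 and the fourth is April 23.
1 October 2028 is a Sunday, so the first Sunday is October 1 and the third is October 15.
September 12, 2028 falls between 23 April and 15 October, so daylight saving is in effect and Halan Sector is at UTC+12:30.
19:36 local − 12h30m = 07:06 UTC.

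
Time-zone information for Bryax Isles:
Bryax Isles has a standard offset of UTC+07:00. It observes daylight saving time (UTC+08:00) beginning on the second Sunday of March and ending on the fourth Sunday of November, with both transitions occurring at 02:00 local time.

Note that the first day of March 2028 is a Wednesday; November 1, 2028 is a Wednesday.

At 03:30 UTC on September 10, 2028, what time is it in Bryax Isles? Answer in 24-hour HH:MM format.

1 March 2028 is a Wednesday, so the first Sunday is March 5 and the second is March 12.
1 November 2028 is a Wednesday, so the first Sunday is November 5 and the fourth is November 26.
At the standard offset (UTC+07:00), 03:30 UTC + 7h = 10:30 Bryax Isles standard time.
The standard-time date in Bryax Isles, September 10, 2028, lies within the daylight-saving period (12 March – 26 November), so Bryax Isles is on daylight time, UTC+08:00.
03:30 UTC + 8h = 11:30 local.

11:30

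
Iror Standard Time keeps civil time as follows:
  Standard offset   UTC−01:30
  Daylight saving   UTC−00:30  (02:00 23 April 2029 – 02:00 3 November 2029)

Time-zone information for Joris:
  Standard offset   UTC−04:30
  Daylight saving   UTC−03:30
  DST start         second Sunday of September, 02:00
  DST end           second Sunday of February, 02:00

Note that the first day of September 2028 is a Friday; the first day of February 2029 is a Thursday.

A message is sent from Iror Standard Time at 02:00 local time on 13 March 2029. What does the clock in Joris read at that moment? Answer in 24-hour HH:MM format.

23:00

Daylight saving runs 23 April – 3 November; 13 March 2029 is outside that window, so Iror Standard Time is on standard time at UTC−01:30.
02:00 Iror Standard Time + 1h30m = 03:30 UTC.
1 September 2028 is a Friday, so the first Sunday is September 3 and the second is September 10.
1 February 2029 is a Thursday, so the first Sunday is February 4 and the second is February 11.
At the standard offset (UTC−04:30), 03:30 UTC − 4h30m = 23:00 Joris standard time (rolling into the previous day, 12 March 2029).
Daylight saving runs 10 September 2028 – 11 February 2029; the standard-time date in Joris, 12 March 2029, is outside that window, so Joris is on standard time at UTC−04:30.
03:30 UTC − 4h30m = 23:00 Joris (rolling into the previous day, 12 March 2029).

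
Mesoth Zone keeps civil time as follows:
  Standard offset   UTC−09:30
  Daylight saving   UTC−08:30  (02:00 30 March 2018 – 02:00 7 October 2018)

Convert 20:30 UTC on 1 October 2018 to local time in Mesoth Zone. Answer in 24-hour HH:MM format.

At the standard offset (UTC−09:30), 20:30 UTC − 9h30m = 11:00 Mesoth Zone standard time.
The standard-time date in Mesoth Zone, 1 October 2018, lies within the daylight-saving period (30 March – 7 October), so Mesoth Zone is on daylight time, UTC−08:30.
20:30 UTC − 8h30m = 12:00 local.

12:00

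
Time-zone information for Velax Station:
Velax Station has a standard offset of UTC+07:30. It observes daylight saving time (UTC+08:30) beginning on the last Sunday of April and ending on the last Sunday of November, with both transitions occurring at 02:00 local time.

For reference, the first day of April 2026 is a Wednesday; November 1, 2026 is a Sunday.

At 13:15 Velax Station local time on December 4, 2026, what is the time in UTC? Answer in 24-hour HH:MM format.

05:45

1 April 2026 is a Wednesday, so Sundays fall on 5, 12, 19, 26; the last is April 26.
1 November 2026 is a Sunday, so Sundays fall on 1, 8, 15, 22, 29; the last is November 29.
December 4, 2026 is outside the daylight-saving period (26 April – 29 November), so Velax Station is on standard time, UTC+07:30.
13:15 local − 7h30m = 05:45 UTC.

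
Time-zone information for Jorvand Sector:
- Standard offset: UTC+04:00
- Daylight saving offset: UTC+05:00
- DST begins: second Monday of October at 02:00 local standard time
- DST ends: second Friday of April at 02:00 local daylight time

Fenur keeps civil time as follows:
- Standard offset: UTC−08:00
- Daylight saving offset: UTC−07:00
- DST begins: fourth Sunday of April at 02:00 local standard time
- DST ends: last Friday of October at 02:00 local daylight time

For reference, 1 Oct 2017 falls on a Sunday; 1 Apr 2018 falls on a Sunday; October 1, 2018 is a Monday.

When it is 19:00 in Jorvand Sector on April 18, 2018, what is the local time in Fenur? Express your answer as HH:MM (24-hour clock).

07:00

1 October 2017 is a Sunday, so the first Monday is October 2 and the second is October 9.
1 April 2018 is a Sunday, so the first Friday is April 6 and the second is April 13.
Daylight saving runs 9 October 2017 – 13 April 2018; April 18, 2018 is outside that window, so Jorvand Sector is on standard time at UTC+04:00.
19:00 Jorvand Sector − 4h = 15:00 UTC.
1 April 2018 is a Sunday, so the first Sunday is April 1 and the fourth is April 22.
1 October 2018 is a Monday, so Fridays fall on 5, 12, 19, 26; the last is October 26.
At the standard offset (UTC−08:00), 15:00 UTC − 8h = 07:00 Fenur standard time.
The standard-time date in Fenur, April 18, 2018, is outside the daylight-saving period (22 April – 26 October), so Fenur is on standard time, UTC−08:00.
15:00 UTC − 8h = 07:00 Fenur.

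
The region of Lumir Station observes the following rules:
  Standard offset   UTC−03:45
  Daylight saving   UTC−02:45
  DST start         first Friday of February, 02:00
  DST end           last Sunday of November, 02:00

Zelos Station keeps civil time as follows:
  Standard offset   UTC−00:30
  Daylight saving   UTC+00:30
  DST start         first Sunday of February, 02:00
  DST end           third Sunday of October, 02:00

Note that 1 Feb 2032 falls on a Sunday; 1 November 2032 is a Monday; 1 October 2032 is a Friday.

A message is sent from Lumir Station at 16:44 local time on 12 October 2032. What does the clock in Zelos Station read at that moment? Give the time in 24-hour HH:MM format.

1 February 2032 is a Sunday, so the first Friday is February 6.
1 November 2032 is a Monday, so Sundays fall on 7, 14, 21, 28; the last is November 28.
Daylight saving runs 6 February – 28 November; 12 October 2032 is inside that window, so Lumir Station is at UTC−02:45.
16:44 Lumir Station + 2h45m = 19:29 UTC.
1 February 2032 is a Sunday, so the first Sunday is February 1.
1 October 2032 is a Friday, so the first Sunday is October 3 and the third is October 17.
At the standard offset (UTC−00:30), 19:29 UTC − 0h30m = 18:59 Zelos Station standard time.
The standard-time date in Zelos Station, 12 October 2032, falls between 1 February and 17 October, so daylight saving is in effect and Zelos Station is at UTC+00:30.
19:29 UTC + 0h30m = 19:59 Zelos Station.

19:59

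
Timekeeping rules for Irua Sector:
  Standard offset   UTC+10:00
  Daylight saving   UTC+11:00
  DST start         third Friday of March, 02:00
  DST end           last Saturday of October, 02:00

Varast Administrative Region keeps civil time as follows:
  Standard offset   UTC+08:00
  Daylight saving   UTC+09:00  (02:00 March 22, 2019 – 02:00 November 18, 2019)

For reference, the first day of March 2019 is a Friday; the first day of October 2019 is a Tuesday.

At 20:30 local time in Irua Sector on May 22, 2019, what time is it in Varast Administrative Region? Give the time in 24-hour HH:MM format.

1 March 2019 is a Friday, so the first Friday is March 1 and the third is March 15.
1 October 2019 is a Tuesday, so Saturdays fall on 5, 12, 19, 26; the last is October 26.
Daylight saving runs 15 March – 26 October; May 22, 2019 is inside that window, so Irua Sector is at UTC+11:00.
20:30 Irua Sector − 11h = 09:30 UTC.
At the standard offset (UTC+08:00), 09:30 UTC + 8h = 17:30 Varast Administrative Region standard time.
Daylight saving runs 22 March – 18 November; the standard-time date in Varast Administrative Region, May 22, 2019, is inside that window, so Varast Administrative Region is at UTC+09:00.
09:30 UTC + 9h = 18:30 Varast Administrative Region.

18:30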